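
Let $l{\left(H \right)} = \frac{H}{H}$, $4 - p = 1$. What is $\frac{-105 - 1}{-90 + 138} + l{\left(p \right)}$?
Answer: $- \frac{29}{24} \approx -1.2083$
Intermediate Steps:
$p = 3$ ($p = 4 - 1 = 3$)
$l{\left(H \right)} = 1$
$\frac{-105 - 1}{-90 + 138} + l{\left(p \right)} = \frac{-105 - 1}{-90 + 138} + 1 = - \frac{106}{48} + 1 = \left(-106\right) \frac{1}{48} + 1 = - \frac{53}{24} + 1 = - \frac{29}{24}$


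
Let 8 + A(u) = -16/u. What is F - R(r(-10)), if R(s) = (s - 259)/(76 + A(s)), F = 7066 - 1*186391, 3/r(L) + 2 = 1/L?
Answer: -497079785/2772 ≈ -1.7932e+5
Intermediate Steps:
A(u) = -8 - 16/u
r(L) = 3/(-2 + 1/L)
F = -179325 (F = 7066 - 186391 = -179325)
R(s) = (-259 + s)/(68 - 16/s) (R(s) = (s - 259)/(76 + (-8 - 16/s)) = (-259 + s)/(68 - 16/s))
F - R(r(-10)) = -179325 - (-3*(-10)/(-1 + 2*(-10)))*(-259 - 3*(-10)/(-1 + 2*(-10)))/(4*(-4 + 17*(-3*(-10)/(-1 + 2*(-10))))) = -179325 - (-3*(-10)/(-1 - 20))*(-259 - 3*(-10)/(-1 - 20))/(4*(-4 + 17*(-3*(-10)/(-1 - 20)))) = -179325 - (-3*(-10)/(-21))*(-259 - 3*(-10)/(-21))/(4*(-4 + 17*(-3*(-10)/(-21)))) = -179325 - (-3*(-10)*(-1/21))*(-259 - 3*(-10)*(-1/21))/(4*(-4 + 17*(-3*(-10)*(-1/21)))) = -179325 - (-10)*(-259 - 10/7)/(4*7*(-4 + 17*(-10/7))) = -179325 - (-10)*(-1823)/(4*7*(-4 - 170/7)*7) = -179325 - (-10)*(-1823)/(4*7*(-198/7)*7) = -179325 - (-10)*(-7)*(-1823)/(4*7*198*7) = -179325 - 1*(-9115/2772) = -179325 + 9115/2772 = -497079785/2772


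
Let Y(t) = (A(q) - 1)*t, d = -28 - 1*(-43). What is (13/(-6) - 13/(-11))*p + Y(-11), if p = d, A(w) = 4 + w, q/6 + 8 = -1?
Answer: 12017/22 ≈ 546.23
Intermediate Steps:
q = -54 (q = -48 + 6*(-1) = -48 - 6 = -54)
d = 15 (d = -28 + 43 = 15)
Y(t) = -51*t (Y(t) = ((4 - 54) - 1)*t = (-50 - 1)*t = -51*t)
p = 15
(13/(-6) - 13/(-11))*p + Y(-11) = (13/(-6) - 13/(-11))*15 - 51*(-11) = (13*(-1/6) - 13*(-1/11))*15 + 561 = (-13/6 + 13/11)*15 + 561 = -65/66*15 + 561 = -325/22 + 561 = 12017/22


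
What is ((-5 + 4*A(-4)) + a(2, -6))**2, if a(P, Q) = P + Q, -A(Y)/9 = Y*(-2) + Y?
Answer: 23409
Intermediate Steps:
A(Y) = 9*Y (A(Y) = -9*(Y*(-2) + Y) = -9*(-2*Y + Y) = -(-9)*Y = 9*Y)
((-5 + 4*A(-4)) + a(2, -6))**2 = ((-5 + 4*(9*(-4))) + (2 - 6))**2 = ((-5 + 4*(-36)) - 4)**2 = ((-5 - 144) - 4)**2 = (-149 - 4)**2 = (-153)**2 = 23409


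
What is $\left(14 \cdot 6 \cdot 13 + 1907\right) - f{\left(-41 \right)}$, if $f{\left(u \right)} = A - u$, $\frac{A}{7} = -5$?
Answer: $2993$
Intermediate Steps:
$A = -35$ ($A = 7 \left(-5\right) = -35$)
$f{\left(u \right)} = -35 - u$
$\left(14 \cdot 6 \cdot 13 + 1907\right) - f{\left(-41 \right)} = \left(14 \cdot 6 \cdot 13 + 1907\right) - \left(-35 - -41\right) = \left(84 \cdot 13 + 1907\right) - \left(-35 + 41\right) = \left(1092 + 1907\right) - 6 = 2999 - 6 = 2993$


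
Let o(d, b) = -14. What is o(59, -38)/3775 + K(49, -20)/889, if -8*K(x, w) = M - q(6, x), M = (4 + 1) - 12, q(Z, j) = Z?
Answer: -50493/26847800 ≈ -0.0018807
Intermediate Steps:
M = -7 (M = 5 - 12 = -7)
K(x, w) = 13/8 (K(x, w) = -(-7 - 1*6)/8 = -(-7 - 6)/8 = -⅛*(-13) = 13/8)
o(59, -38)/3775 + K(49, -20)/889 = -14/3775 + (13/8)/889 = -14*1/3775 + (13/8)*(1/889) = -14/3775 + 13/7112 = -50493/26847800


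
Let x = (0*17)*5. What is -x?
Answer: 0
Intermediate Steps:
x = 0 (x = 0*5 = 0)
-x = -1*0 = 0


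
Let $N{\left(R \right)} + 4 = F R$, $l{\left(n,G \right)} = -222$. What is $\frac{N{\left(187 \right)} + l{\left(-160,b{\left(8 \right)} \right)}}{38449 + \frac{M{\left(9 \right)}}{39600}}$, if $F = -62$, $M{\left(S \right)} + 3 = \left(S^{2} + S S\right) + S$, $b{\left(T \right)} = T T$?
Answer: $- \frac{19503000}{63440857} \approx -0.30742$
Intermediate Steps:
$b{\left(T \right)} = T^{2}$
$M{\left(S \right)} = -3 + S + 2 S^{2}$ ($M{\left(S \right)} = -3 + \left(\left(S^{2} + S S\right) + S\right) = -3 + \left(\left(S^{2} + S^{2}\right) + S\right) = -3 + \left(2 S^{2} + S\right) = -3 + \left(S + 2 S^{2}\right) = -3 + S + 2 S^{2}$)
$N{\left(R \right)} = -4 - 62 R$
$\frac{N{\left(187 \right)} + l{\left(-160,b{\left(8 \right)} \right)}}{38449 + \frac{M{\left(9 \right)}}{39600}} = \frac{\left(-4 - 11594\right) - 222}{38449 + \frac{-3 + 9 + 2 \cdot 9^{2}}{39600}} = \frac{\left(-4 - 11594\right) - 222}{38449 + \left(-3 + 9 + 2 \cdot 81\right) \frac{1}{39600}} = \frac{-11598 - 222}{38449 + \left(-3 + 9 + 162\right) \frac{1}{39600}} = - \frac{11820}{38449 + 168 \cdot \frac{1}{39600}} = - \frac{11820}{38449 + \frac{7}{1650}} = - \frac{11820}{\frac{63440857}{1650}} = \left(-11820\right) \frac{1650}{63440857} = - \frac{19503000}{63440857}$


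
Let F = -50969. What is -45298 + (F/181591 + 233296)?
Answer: 34138693849/181591 ≈ 1.8800e+5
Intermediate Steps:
-45298 + (F/181591 + 233296) = -45298 + (-50969/181591 + 233296) = -45298 + 42364402967/181591 = 34138693849/181591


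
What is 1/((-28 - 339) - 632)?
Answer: -1/999 ≈ -0.0010010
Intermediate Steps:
1/((-28 - 339) - 632) = 1/(-367 - 632) = 1/(-999) = -1/999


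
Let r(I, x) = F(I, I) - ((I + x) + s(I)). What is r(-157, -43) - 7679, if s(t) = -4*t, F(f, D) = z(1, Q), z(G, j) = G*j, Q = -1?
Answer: -8108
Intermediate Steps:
F(f, D) = -1 (F(f, D) = 1*(-1) = -1)
r(I, x) = -1 - x + 3*I (r(I, x) = -1 - ((I + x) - 4*I) = -1 - (x - 3*I) = -1 + (-x + 3*I) = -1 - x + 3*I)
r(-157, -43) - 7679 = (-1 - 1*(-43) + 3*(-157)) - 7679 = (-1 + 43 - 471) - 7679 = -429 - 7679 = -8108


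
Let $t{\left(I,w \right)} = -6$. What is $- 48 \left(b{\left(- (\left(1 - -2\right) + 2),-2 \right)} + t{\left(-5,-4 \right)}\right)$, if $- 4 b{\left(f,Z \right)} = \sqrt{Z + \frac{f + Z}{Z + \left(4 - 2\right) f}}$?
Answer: $288 + 2 i \sqrt{51} \approx 288.0 + 14.283 i$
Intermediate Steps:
$b{\left(f,Z \right)} = - \frac{\sqrt{Z + \frac{Z + f}{Z + 2 f}}}{4}$ ($b{\left(f,Z \right)} = - \frac{\sqrt{Z + \frac{f + Z}{Z + \left(4 - 2\right) f}}}{4} = - \frac{\sqrt{Z + \frac{Z + f}{Z + 2 f}}}{4}$)
$- 48 \left(b{\left(- (\left(1 - -2\right) + 2),-2 \right)} + t{\left(-5,-4 \right)}\right) = - 48 \left(- \frac{\sqrt{\frac{-2 - \left(\left(1 - -2\right) + 2\right) - 2 \left(-2 + 2 \left(- (\left(1 - -2\right) + 2)\right)\right)}{-2 + 2 \left(- (\left(1 - -2\right) + 2)\right)}}}{4} - 6\right) = - 48 \left(- \frac{\sqrt{\frac{-2 - \left(\left(1 + 2\right) + 2\right) - 2 \left(-2 + 2 \left(- (\left(1 + 2\right) + 2)\right)\right)}{-2 + 2 \left(- (\left(1 + 2\right) + 2)\right)}}}{4} - 6\right) = - 48 \left(- \frac{\sqrt{\frac{-2 - \left(3 + 2\right) - 2 \left(-2 + 2 \left(- (3 + 2)\right)\right)}{-2 + 2 \left(- (3 + 2)\right)}}}{4} - 6\right) = - 48 \left(- \frac{\sqrt{\frac{-2 - 5 - 2 \left(-2 + 2 \left(\left(-1\right) 5\right)\right)}{-2 + 2 \left(\left(-1\right) 5\right)}}}{4} - 6\right) = - 48 \left(- \frac{\sqrt{\frac{-2 - 5 - 2 \left(-2 + 2 \left(-5\right)\right)}{-2 + 2 \left(-5\right)}}}{4} - 6\right) = - 48 \left(- \frac{\sqrt{\frac{-2 - 5 - 2 \left(-2 - 10\right)}{-2 - 10}}}{4} - 6\right) = - 48 \left(- \frac{\sqrt{\frac{-2 - 5 - -24}{-12}}}{4} - 6\right) = - 48 \left(- \frac{\sqrt{- \frac{-2 - 5 + 24}{12}}}{4} - 6\right) = - 48 \left(- \frac{\sqrt{\left(- \frac{1}{12}\right) 17}}{4} - 6\right) = - 48 \left(- \frac{\sqrt{- \frac{17}{12}}}{4} - 6\right) = - 48 \left(- \frac{\frac{1}{6} i \sqrt{51}}{4} - 6\right) = - 48 \left(- \frac{i \sqrt{51}}{24} - 6\right) = - 48 \left(-6 - \frac{i \sqrt{51}}{24}\right) = 288 + 2 i \sqrt{51}$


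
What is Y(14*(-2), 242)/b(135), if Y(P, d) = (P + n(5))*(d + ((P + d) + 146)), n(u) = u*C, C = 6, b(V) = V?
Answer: 1204/135 ≈ 8.9185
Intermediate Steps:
n(u) = 6*u (n(u) = u*6 = 6*u)
Y(P, d) = (30 + P)*(146 + P + 2*d) (Y(P, d) = (P + 6*5)*(d + ((P + d) + 146)) = (P + 30)*(d + (146 + P + d)) = (30 + P)*(146 + P + 2*d))
Y(14*(-2), 242)/b(135) = (4380 + (14*(-2))² + 60*242 + 176*(14*(-2)) + 2*(14*(-2))*242)/135 = (4380 + (-28)² + 14520 + 176*(-28) + 2*(-28)*242)*(1/135) = (4380 + 784 + 14520 - 4928 - 13552)*(1/135) = 1204*(1/135) = 1204/135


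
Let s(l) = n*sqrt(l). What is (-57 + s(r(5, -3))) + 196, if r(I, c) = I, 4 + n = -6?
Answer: 139 - 10*sqrt(5) ≈ 116.64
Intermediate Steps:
n = -10 (n = -4 - 6 = -10)
s(l) = -10*sqrt(l)
(-57 + s(r(5, -3))) + 196 = (-57 - 10*sqrt(5)) + 196 = 139 - 10*sqrt(5)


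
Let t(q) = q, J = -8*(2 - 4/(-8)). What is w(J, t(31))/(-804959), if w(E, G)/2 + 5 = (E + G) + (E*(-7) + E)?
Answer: -252/804959 ≈ -0.00031306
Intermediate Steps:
J = -20 (J = -8*(2 - 4*(-1/8)) = -8*(2 + 1/2) = -8*5/2 = -20)
w(E, G) = -10 - 10*E + 2*G (w(E, G) = -10 + 2*((E + G) + (E*(-7) + E)) = -10 + 2*((E + G) + (-7*E + E)) = -10 + 2*((E + G) - 6*E) = -10 + 2*(G - 5*E) = -10 + (-10*E + 2*G) = -10 - 10*E + 2*G)
w(J, t(31))/(-804959) = (-10 - 10*(-20) + 2*31)/(-804959) = (-10 + 200 + 62)*(-1/804959) = 252*(-1/804959) = -252/804959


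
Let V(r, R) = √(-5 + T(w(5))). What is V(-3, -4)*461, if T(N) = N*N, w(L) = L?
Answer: 922*√5 ≈ 2061.7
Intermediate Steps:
T(N) = N²
V(r, R) = 2*√5 (V(r, R) = √(-5 + 5²) = √(-5 + 25) = √20 = 2*√5)
V(-3, -4)*461 = (2*√5)*461 = 922*√5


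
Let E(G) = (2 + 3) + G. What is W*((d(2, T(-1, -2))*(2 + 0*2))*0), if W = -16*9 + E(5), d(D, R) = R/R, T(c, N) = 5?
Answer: 0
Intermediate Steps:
d(D, R) = 1
E(G) = 5 + G
W = -134 (W = -16*9 + (5 + 5) = -144 + 10 = -134)
W*((d(2, T(-1, -2))*(2 + 0*2))*0) = -134*1*(2 + 0*2)*0 = -134*1*(2 + 0)*0 = -134*1*2*0 = -268*0 = -134*0 = 0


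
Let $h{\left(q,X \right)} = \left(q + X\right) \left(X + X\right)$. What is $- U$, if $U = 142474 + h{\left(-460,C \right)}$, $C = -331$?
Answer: $-666116$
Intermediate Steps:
$h{\left(q,X \right)} = 2 X \left(X + q\right)$ ($h{\left(q,X \right)} = \left(X + q\right) 2 X = 2 X \left(X + q\right)$)
$U = 666116$ ($U = 142474 + 2 \left(-331\right) \left(-331 - 460\right) = 142474 + 2 \left(-331\right) \left(-791\right) = 142474 + 523642 = 666116$)
$- U = \left(-1\right) 666116 = -666116$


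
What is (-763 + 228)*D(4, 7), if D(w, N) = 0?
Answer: 0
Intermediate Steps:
(-763 + 228)*D(4, 7) = (-763 + 228)*0 = -535*0 = 0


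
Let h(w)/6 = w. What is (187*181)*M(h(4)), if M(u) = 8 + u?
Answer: 1083104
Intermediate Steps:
h(w) = 6*w
(187*181)*M(h(4)) = (187*181)*(8 + 6*4) = 33847*(8 + 24) = 33847*32 = 1083104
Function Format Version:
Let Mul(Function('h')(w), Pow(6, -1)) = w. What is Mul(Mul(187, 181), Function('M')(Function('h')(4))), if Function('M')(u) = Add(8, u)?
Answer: 1083104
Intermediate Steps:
Function('h')(w) = Mul(6, w)
Mul(Mul(187, 181), Function('M')(Function('h')(4))) = Mul(Mul(187, 181), Add(8, Mul(6, 4))) = Mul(33847, Add(8, 24)) = Mul(33847, 32) = 1083104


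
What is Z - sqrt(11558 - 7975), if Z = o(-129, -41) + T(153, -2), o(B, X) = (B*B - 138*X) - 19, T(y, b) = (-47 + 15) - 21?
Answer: 22227 - sqrt(3583) ≈ 22167.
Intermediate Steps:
T(y, b) = -53 (T(y, b) = -32 - 21 = -53)
o(B, X) = -19 + B**2 - 138*X (o(B, X) = (B**2 - 138*X) - 19 = -19 + B**2 - 138*X)
Z = 22227 (Z = (-19 + (-129)**2 - 138*(-41)) - 53 = (-19 + 16641 + 5658) - 53 = 22280 - 53 = 22227)
Z - sqrt(11558 - 7975) = 22227 - sqrt(11558 - 7975) = 22227 - sqrt(3583)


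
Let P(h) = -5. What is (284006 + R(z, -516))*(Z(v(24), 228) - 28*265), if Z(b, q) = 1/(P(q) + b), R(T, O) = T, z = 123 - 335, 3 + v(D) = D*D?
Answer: -598033278423/284 ≈ -2.1058e+9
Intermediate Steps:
v(D) = -3 + D**2 (v(D) = -3 + D*D = -3 + D**2)
z = -212
Z(b, q) = 1/(-5 + b)
(284006 + R(z, -516))*(Z(v(24), 228) - 28*265) = (284006 - 212)*(1/(-5 + (-3 + 24**2)) - 28*265) = 283794*(1/(-5 + (-3 + 576)) - 7420) = 283794*(1/(-5 + 573) - 7420) = 283794*(1/568 - 7420) = 283794*(-4214559/568) = -598033278423/284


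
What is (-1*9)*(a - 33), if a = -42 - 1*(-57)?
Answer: 162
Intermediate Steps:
a = 15 (a = -42 + 57 = 15)
(-1*9)*(a - 33) = (-1*9)*(15 - 33) = -9*(-18) = 162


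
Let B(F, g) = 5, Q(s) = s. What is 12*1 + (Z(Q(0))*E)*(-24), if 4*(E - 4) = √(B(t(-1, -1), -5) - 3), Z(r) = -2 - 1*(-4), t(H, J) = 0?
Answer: -180 - 12*√2 ≈ -196.97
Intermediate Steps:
Z(r) = 2 (Z(r) = -2 + 4 = 2)
E = 4 + √2/4 (E = 4 + √(5 - 3)/4 = 4 + √2/4 ≈ 4.3536)
12*1 + (Z(Q(0))*E)*(-24) = 12*1 + (2*(4 + √2/4))*(-24) = 12 + (8 + √2/2)*(-24) = 12 + (-192 - 12*√2) = -180 - 12*√2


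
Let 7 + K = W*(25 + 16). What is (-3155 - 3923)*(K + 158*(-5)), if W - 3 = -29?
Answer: 13186314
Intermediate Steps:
W = -26 (W = 3 - 29 = -26)
K = -1073 (K = -7 - 26*(25 + 16) = -7 - 26*41 = -7 - 1066 = -1073)
(-3155 - 3923)*(K + 158*(-5)) = (-3155 - 3923)*(-1073 + 158*(-5)) = -7078*(-1073 - 790) = -7078*(-1863) = 13186314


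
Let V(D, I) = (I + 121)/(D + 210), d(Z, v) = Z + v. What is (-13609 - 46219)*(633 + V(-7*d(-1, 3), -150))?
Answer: -1855251323/49 ≈ -3.7862e+7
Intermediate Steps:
V(D, I) = (121 + I)/(210 + D)
(-13609 - 46219)*(633 + V(-7*d(-1, 3), -150)) = (-13609 - 46219)*(633 + (121 - 150)/(210 - 7*(-1 + 3))) = -59828*(633 - 29/(210 - 7*2)) = -59828*(633 - 29/(210 - 14)) = -59828*(633 - 29/196) = -59828*124039/196 = -1855251323/49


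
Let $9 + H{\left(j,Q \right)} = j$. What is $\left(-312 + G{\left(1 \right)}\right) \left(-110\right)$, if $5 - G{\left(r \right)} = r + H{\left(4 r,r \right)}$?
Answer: $33330$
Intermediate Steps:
$H{\left(j,Q \right)} = -9 + j$
$G{\left(r \right)} = 14 - 5 r$ ($G{\left(r \right)} = 5 - \left(r + \left(-9 + 4 r\right)\right) = 5 - \left(-9 + 5 r\right) = 14 - 5 r$)
$\left(-312 + G{\left(1 \right)}\right) \left(-110\right) = \left(-312 + \left(14 - 5\right)\right) \left(-110\right) = \left(-312 + 9\right) \left(-110\right) = \left(-303\right) \left(-110\right) = 33330$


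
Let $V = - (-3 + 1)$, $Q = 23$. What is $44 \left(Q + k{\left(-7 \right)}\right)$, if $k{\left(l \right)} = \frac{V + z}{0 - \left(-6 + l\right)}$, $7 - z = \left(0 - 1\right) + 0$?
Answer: $\frac{13596}{13} \approx 1045.8$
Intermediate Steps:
$z = 8$ ($z = 7 - \left(\left(0 - 1\right) + 0\right) = 7 - \left(-1 + 0\right) = 7 - -1 = 7 + 1 = 8$)
$V = 2$ ($V = \left(-1\right) \left(-2\right) = 2$)
$k{\left(l \right)} = \frac{10}{6 - l}$ ($k{\left(l \right)} = \frac{2 + 8}{0 - \left(-6 + l\right)} = \frac{10}{6 - l}$)
$44 \left(Q + k{\left(-7 \right)}\right) = 44 \left(23 - \frac{10}{-6 - 7}\right) = 44 \left(23 - \frac{10}{-13}\right) = 44 \left(23 - - \frac{10}{13}\right) = 44 \left(23 + \frac{10}{13}\right) = 44 \cdot \frac{309}{13} = \frac{13596}{13}$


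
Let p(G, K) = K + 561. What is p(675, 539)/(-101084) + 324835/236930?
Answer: 1628749907/1197491606 ≈ 1.3601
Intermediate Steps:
p(G, K) = 561 + K
p(675, 539)/(-101084) + 324835/236930 = (561 + 539)/(-101084) + 324835/236930 = 1100*(-1/101084) + 324835*(1/236930) = -275/25271 + 64967/47386 = 1628749907/1197491606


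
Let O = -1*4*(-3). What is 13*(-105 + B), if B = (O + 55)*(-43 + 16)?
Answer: -24882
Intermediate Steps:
O = 12 (O = -4*(-3) = 12)
B = -1809 (B = (12 + 55)*(-43 + 16) = 67*(-27) = -1809)
13*(-105 + B) = 13*(-105 - 1809) = 13*(-1914) = -24882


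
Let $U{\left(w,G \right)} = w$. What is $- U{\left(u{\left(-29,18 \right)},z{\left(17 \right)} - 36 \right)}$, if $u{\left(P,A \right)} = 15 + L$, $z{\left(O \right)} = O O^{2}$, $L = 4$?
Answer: $-19$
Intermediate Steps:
$z{\left(O \right)} = O^{3}$
$u{\left(P,A \right)} = 19$ ($u{\left(P,A \right)} = 15 + 4 = 19$)
$- U{\left(u{\left(-29,18 \right)},z{\left(17 \right)} - 36 \right)} = \left(-1\right) 19 = -19$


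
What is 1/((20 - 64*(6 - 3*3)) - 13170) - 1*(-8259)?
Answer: 107020121/12958 ≈ 8259.0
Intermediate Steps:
1/((20 - 64*(6 - 3*3)) - 13170) - 1*(-8259) = 1/((20 - 64*(6 - 9)) - 13170) + 8259 = 1/((20 - 64*(-3)) - 13170) + 8259 = 1/((20 + 192) - 13170) + 8259 = 1/(212 - 13170) + 8259 = 1/(-12958) + 8259 = -1/12958 + 8259 = 107020121/12958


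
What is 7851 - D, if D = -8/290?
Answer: 1138399/145 ≈ 7851.0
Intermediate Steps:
D = -4/145 (D = -8*1/290 = -4/145 ≈ -0.027586)
7851 - D = 7851 - 1*(-4/145) = 7851 + 4/145 = 1138399/145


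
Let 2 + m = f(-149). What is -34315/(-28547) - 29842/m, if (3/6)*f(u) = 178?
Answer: -419876032/5052819 ≈ -83.097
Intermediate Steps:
f(u) = 356 (f(u) = 2*178 = 356)
m = 354 (m = -2 + 356 = 354)
-34315/(-28547) - 29842/m = -34315/(-28547) - 29842/354 = -34315*(-1/28547) - 29842*1/354 = 34315/28547 - 14921/177 = -419876032/5052819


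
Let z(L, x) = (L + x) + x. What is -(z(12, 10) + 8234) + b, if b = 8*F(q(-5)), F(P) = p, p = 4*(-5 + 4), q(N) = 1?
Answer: -8298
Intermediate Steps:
z(L, x) = L + 2*x
p = -4 (p = 4*(-1) = -4)
F(P) = -4
b = -32 (b = 8*(-4) = -32)
-(z(12, 10) + 8234) + b = -((12 + 2*10) + 8234) - 32 = -((12 + 20) + 8234) - 32 = -(32 + 8234) - 32 = -1*8266 - 32 = -8266 - 32 = -8298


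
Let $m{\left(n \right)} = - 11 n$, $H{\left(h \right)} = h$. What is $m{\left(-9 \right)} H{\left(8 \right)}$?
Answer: $792$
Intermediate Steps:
$m{\left(-9 \right)} H{\left(8 \right)} = \left(-11\right) \left(-9\right) 8 = 99 \cdot 8 = 792$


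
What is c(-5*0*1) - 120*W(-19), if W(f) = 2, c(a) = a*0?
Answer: -240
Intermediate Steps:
c(a) = 0
c(-5*0*1) - 120*W(-19) = 0 - 120*2 = 0 - 240 = -240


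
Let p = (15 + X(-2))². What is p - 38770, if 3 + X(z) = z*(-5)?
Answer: -38286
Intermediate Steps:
X(z) = -3 - 5*z (X(z) = -3 + z*(-5) = -3 - 5*z)
p = 484 (p = (15 + (-3 - 5*(-2)))² = (15 + (-3 + 10))² = (15 + 7)² = 22² = 484)
p - 38770 = 484 - 38770 = -38286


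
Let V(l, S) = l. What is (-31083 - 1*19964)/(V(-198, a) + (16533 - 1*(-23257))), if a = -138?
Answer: -51047/39592 ≈ -1.2893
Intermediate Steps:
(-31083 - 1*19964)/(V(-198, a) + (16533 - 1*(-23257))) = (-31083 - 1*19964)/(-198 + (16533 - 1*(-23257))) = (-31083 - 19964)/(-198 + (16533 + 23257)) = -51047/(-198 + 39790) = -51047/39592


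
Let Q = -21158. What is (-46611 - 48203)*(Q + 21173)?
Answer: -1422210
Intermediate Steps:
(-46611 - 48203)*(Q + 21173) = (-46611 - 48203)*(-21158 + 21173) = -94814*15 = -1422210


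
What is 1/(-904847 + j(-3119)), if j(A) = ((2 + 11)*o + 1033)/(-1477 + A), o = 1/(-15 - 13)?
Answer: -42896/38814326549 ≈ -1.1052e-6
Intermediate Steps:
o = -1/28 (o = 1/(-28) = -1/28 ≈ -0.035714)
j(A) = 28911/(28*(-1477 + A)) (j(A) = ((2 + 11)*(-1/28) + 1033)/(-1477 + A) = (13*(-1/28) + 1033)/(-1477 + A) = (-13/28 + 1033)/(-1477 + A) = 28911/(28*(-1477 + A)))
1/(-904847 + j(-3119)) = 1/(-904847 + 28911/(28*(-1477 - 3119))) = 1/(-904847 + (28911/28)/(-4596)) = 1/(-904847 + (28911/28)*(-1/4596)) = 1/(-904847 - 9637/42896) = 1/(-38814326549/42896) = -42896/38814326549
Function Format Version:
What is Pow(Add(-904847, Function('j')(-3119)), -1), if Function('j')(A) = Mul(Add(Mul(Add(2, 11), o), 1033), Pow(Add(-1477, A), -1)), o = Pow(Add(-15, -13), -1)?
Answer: Rational(-42896, 38814326549) ≈ -1.1052e-6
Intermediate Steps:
o = Rational(-1, 28) (o = Pow(-28, -1) = Rational(-1, 28) ≈ -0.035714)
Function('j')(A) = Mul(Rational(28911, 28), Pow(Add(-1477, A), -1)) (Function('j')(A) = Mul(Add(Mul(Add(2, 11), Rational(-1, 28)), 1033), Pow(Add(-1477, A), -1)) = Mul(Add(Mul(13, Rational(-1, 28)), 1033), Pow(Add(-1477, A), -1)) = Mul(Add(Rational(-13, 28), 1033), Pow(Add(-1477, A), -1)) = Mul(Rational(28911, 28), Pow(Add(-1477, A), -1)))
Pow(Add(-904847, Function('j')(-3119)), -1) = Pow(Add(-904847, Mul(Rational(28911, 28), Pow(Add(-1477, -3119), -1))), -1) = Pow(Add(-904847, Mul(Rational(28911, 28), Pow(-4596, -1))), -1) = Pow(Add(-904847, Mul(Rational(28911, 28), Rational(-1, 4596))), -1) = Pow(Add(-904847, Rational(-9637, 42896)), -1) = Pow(Rational(-38814326549, 42896), -1) = Rational(-42896, 38814326549)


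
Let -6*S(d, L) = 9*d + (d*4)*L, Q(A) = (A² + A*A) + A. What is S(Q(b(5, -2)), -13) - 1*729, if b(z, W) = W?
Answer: -686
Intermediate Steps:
Q(A) = A + 2*A² (Q(A) = (A² + A²) + A = 2*A² + A = A + 2*A²)
S(d, L) = -3*d/2 - 2*L*d/3 (S(d, L) = -(9*d + (d*4)*L)/6 = -(9*d + (4*d)*L)/6 = -(9*d + 4*L*d)/6 = -3*d/2 - 2*L*d/3)
S(Q(b(5, -2)), -13) - 1*729 = -(-2*(1 + 2*(-2)))*(9 + 4*(-13))/6 - 1*729 = -(-2*(1 - 4))*(9 - 52)/6 - 729 = -⅙*(-2*(-3))*(-43) - 729 = -⅙*6*(-43) - 729 = 43 - 729 = -686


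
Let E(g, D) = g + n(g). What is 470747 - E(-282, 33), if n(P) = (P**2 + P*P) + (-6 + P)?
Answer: 312269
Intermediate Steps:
n(P) = -6 + P + 2*P**2 (n(P) = (P**2 + P**2) + (-6 + P) = 2*P**2 + (-6 + P) = -6 + P + 2*P**2)
E(g, D) = -6 + 2*g + 2*g**2 (E(g, D) = g + (-6 + g + 2*g**2) = -6 + 2*g + 2*g**2)
470747 - E(-282, 33) = 470747 - (-6 + 2*(-282) + 2*(-282)**2) = 470747 - (-6 - 564 + 2*79524) = 470747 - (-6 - 564 + 159048) = 470747 - 1*158478 = 470747 - 158478 = 312269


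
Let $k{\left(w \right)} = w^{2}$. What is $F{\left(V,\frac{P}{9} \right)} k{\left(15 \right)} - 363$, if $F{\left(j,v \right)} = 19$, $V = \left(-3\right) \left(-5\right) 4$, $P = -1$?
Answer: $3912$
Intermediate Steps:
$V = 60$ ($V = 15 \cdot 4 = 60$)
$F{\left(V,\frac{P}{9} \right)} k{\left(15 \right)} - 363 = 19 \cdot 15^{2} - 363 = 19 \cdot 225 - 363 = 4275 - 363 = 3912$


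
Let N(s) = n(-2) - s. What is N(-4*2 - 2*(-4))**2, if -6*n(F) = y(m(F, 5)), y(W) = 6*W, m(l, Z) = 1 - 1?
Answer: 0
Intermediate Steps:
m(l, Z) = 0
n(F) = 0 (n(F) = -0 = -1/6*0 = 0)
N(s) = -s (N(s) = 0 - s = -s)
N(-4*2 - 2*(-4))**2 = (-(-4*2 - 2*(-4)))**2 = (-(-8 + 8))**2 = (-1*0)**2 = 0**2 = 0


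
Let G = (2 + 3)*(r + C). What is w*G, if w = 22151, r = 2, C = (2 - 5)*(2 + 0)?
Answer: -443020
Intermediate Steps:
C = -6 (C = -3*2 = -6)
G = -20 (G = (2 + 3)*(2 - 6) = 5*(-4) = -20)
w*G = 22151*(-20) = -443020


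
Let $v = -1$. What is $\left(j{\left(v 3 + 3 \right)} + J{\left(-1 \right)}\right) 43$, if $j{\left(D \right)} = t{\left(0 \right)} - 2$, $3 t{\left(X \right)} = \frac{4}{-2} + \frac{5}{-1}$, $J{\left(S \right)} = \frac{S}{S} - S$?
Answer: $- \frac{301}{3} \approx -100.33$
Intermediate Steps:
$J{\left(S \right)} = 1 - S$
$t{\left(X \right)} = - \frac{7}{3}$ ($t{\left(X \right)} = \frac{\frac{4}{-2} + \frac{5}{-1}}{3} = \frac{4 \left(- \frac{1}{2}\right) + 5 \left(-1\right)}{3} = \frac{-2 - 5}{3} = \frac{1}{3} \left(-7\right) = - \frac{7}{3}$)
$j{\left(D \right)} = - \frac{13}{3}$ ($j{\left(D \right)} = - \frac{7}{3} - 2 = - \frac{13}{3}$)
$\left(j{\left(v 3 + 3 \right)} + J{\left(-1 \right)}\right) 43 = \left(- \frac{13}{3} + \left(1 - -1\right)\right) 43 = \left(- \frac{13}{3} + \left(1 + 1\right)\right) 43 = \left(- \frac{13}{3} + 2\right) 43 = \left(- \frac{7}{3}\right) 43 = - \frac{301}{3}$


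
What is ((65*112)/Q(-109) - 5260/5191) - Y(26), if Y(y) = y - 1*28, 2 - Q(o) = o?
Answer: 38359022/576201 ≈ 66.572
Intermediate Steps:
Q(o) = 2 - o
Y(y) = -28 + y (Y(y) = y - 28 = -28 + y)
((65*112)/Q(-109) - 5260/5191) - Y(26) = ((65*112)/(2 - 1*(-109)) - 5260/5191) - (-28 + 26) = (7280/(2 + 109) - 5260*1/5191) - 1*(-2) = (7280/111 - 5260/5191) + 2 = 37206620/576201 + 2 = 38359022/576201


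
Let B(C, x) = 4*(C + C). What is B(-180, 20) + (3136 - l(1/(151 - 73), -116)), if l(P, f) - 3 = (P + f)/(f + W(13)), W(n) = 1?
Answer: 15177163/8970 ≈ 1692.0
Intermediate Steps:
B(C, x) = 8*C (B(C, x) = 4*(2*C) = 8*C)
l(P, f) = 3 + (P + f)/(1 + f) (l(P, f) = 3 + (P + f)/(f + 1) = 3 + (P + f)/(1 + f))
B(-180, 20) + (3136 - l(1/(151 - 73), -116)) = 8*(-180) + (3136 - (3 + 1/(151 - 73) + 4*(-116))/(1 - 116)) = -1440 + (3136 - (3 + 1/78 - 464)/(-115)) = -1440 + (3136 - (-1)*(3 + 1/78 - 464)/115) = -1440 + (3136 - (-1)*(-35957)/(115*78)) = -1440 + (3136 - 1*35957/8970) = -1440 + (3136 - 35957/8970) = -1440 + 28093963/8970 = 15177163/8970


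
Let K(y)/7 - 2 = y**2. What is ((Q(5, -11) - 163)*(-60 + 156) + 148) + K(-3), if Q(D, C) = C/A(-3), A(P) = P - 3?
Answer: -15247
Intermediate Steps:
A(P) = -3 + P
Q(D, C) = -C/6 (Q(D, C) = C/(-3 - 3) = C/(-6) = C*(-1/6) = -C/6)
K(y) = 14 + 7*y**2
((Q(5, -11) - 163)*(-60 + 156) + 148) + K(-3) = ((-1/6*(-11) - 163)*(-60 + 156) + 148) + (14 + 7*(-3)**2) = ((11/6 - 163)*96 + 148) + (14 + 7*9) = (-967/6*96 + 148) + (14 + 63) = (-15472 + 148) + 77 = -15324 + 77 = -15247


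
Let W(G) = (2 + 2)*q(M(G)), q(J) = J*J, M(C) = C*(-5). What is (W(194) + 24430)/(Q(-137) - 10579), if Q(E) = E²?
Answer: 378803/819 ≈ 462.52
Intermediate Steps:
M(C) = -5*C
q(J) = J²
W(G) = 100*G² (W(G) = (2 + 2)*(-5*G)² = 4*(25*G²) = 100*G²)
(W(194) + 24430)/(Q(-137) - 10579) = (100*194² + 24430)/((-137)² - 10579) = (100*37636 + 24430)/(18769 - 10579) = (3763600 + 24430)/8190 = 3788030*(1/8190) = 378803/819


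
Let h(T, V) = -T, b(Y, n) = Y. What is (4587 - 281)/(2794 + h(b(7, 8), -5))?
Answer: 4306/2787 ≈ 1.5450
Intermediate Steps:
(4587 - 281)/(2794 + h(b(7, 8), -5)) = (4587 - 281)/(2794 - 1*7) = 4306/(2794 - 7) = 4306/2787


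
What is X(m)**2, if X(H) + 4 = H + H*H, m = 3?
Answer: 64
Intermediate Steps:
X(H) = -4 + H + H**2 (X(H) = -4 + (H + H*H) = -4 + (H + H**2) = -4 + H + H**2)
X(m)**2 = (-4 + 3 + 3**2)**2 = (-4 + 3 + 9)**2 = 8**2 = 64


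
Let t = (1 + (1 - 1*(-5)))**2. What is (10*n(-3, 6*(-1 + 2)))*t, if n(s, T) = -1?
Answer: -490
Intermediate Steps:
t = 49 (t = (1 + (1 + 5))**2 = (1 + 6)**2 = 7**2 = 49)
(10*n(-3, 6*(-1 + 2)))*t = (10*(-1))*49 = -10*49 = -490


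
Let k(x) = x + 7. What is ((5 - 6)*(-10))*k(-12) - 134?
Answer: -184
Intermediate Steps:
k(x) = 7 + x
((5 - 6)*(-10))*k(-12) - 134 = ((5 - 6)*(-10))*(7 - 12) - 134 = -1*(-10)*(-5) - 134 = 10*(-5) - 134 = -50 - 134 = -184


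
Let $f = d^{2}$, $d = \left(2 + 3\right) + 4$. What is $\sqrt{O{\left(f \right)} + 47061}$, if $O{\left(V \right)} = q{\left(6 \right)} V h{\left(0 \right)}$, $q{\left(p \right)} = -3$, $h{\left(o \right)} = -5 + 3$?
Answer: $9 \sqrt{587} \approx 218.05$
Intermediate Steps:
$h{\left(o \right)} = -2$
$d = 9$ ($d = 5 + 4 = 9$)
$f = 81$ ($f = 9^{2} = 81$)
$O{\left(V \right)} = 6 V$ ($O{\left(V \right)} = - 3 V \left(-2\right) = 6 V$)
$\sqrt{O{\left(f \right)} + 47061} = \sqrt{6 \cdot 81 + 47061} = \sqrt{486 + 47061} = \sqrt{47547} = 9 \sqrt{587}$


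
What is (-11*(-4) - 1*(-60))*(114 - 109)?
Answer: 520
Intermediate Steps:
(-11*(-4) - 1*(-60))*(114 - 109) = (44 + 60)*5 = 104*5 = 520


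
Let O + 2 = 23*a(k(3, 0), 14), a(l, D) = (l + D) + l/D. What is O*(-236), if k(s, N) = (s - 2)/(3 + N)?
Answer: -542210/7 ≈ -77459.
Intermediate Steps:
k(s, N) = (-2 + s)/(3 + N)
a(l, D) = D + l + l/D (a(l, D) = (D + l) + l/D = D + l + l/D)
O = 4595/14 (O = -2 + 23*(14 + (-2 + 3)/(3 + 0) + ((-2 + 3)/(3 + 0))/14) = -2 + 23*(14 + 1/3 + (1/3)*(1/14)) = -2 + 23*(14 + (⅓)*1 + ((⅓)*1)*(1/14)) = -2 + 23*(14 + ⅓ + (⅓)*(1/14)) = -2 + 23*(14 + ⅓ + 1/42) = -2 + 23*(201/14) = -2 + 4623/14 = 4595/14 ≈ 328.21)
O*(-236) = (4595/14)*(-236) = -542210/7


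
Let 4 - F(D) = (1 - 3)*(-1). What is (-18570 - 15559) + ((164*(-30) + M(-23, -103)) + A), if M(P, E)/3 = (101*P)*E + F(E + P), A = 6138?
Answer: 684902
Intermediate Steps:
F(D) = 2 (F(D) = 4 - (1 - 3)*(-1) = 4 - (-2)*(-1) = 4 - 1*2 = 4 - 2 = 2)
M(P, E) = 6 + 303*E*P (M(P, E) = 3*((101*P)*E + 2) = 3*(101*E*P + 2) = 3*(2 + 101*E*P) = 6 + 303*E*P)
(-18570 - 15559) + ((164*(-30) + M(-23, -103)) + A) = (-18570 - 15559) + ((164*(-30) + (6 + 303*(-103)*(-23))) + 6138) = -34129 + ((-4920 + (6 + 717807)) + 6138) = -34129 + ((-4920 + 717813) + 6138) = -34129 + (712893 + 6138) = -34129 + 719031 = 684902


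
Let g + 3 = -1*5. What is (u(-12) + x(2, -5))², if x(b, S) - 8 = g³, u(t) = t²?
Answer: 129600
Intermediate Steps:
g = -8 (g = -3 - 1*5 = -3 - 5 = -8)
x(b, S) = -504 (x(b, S) = 8 + (-8)³ = 8 - 512 = -504)
(u(-12) + x(2, -5))² = ((-12)² - 504)² = (144 - 504)² = (-360)² = 129600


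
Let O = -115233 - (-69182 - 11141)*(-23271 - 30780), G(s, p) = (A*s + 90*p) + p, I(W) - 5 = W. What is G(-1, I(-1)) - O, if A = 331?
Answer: 4341653739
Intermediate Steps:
I(W) = 5 + W
G(s, p) = 91*p + 331*s (G(s, p) = (331*s + 90*p) + p = (90*p + 331*s) + p = 91*p + 331*s)
O = -4341653706 (O = -115233 - (-80323)*(-54051) = -115233 - 1*4341538473 = -115233 - 4341538473 = -4341653706)
G(-1, I(-1)) - O = (91*(5 - 1) + 331*(-1)) - 1*(-4341653706) = (91*4 - 331) + 4341653706 = (364 - 331) + 4341653706 = 33 + 4341653706 = 4341653739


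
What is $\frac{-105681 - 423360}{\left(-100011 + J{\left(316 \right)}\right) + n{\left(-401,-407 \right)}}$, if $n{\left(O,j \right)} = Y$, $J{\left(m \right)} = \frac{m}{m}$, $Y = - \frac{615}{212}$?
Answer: $\frac{112156692}{21202735} \approx 5.2897$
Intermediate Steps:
$Y = - \frac{615}{212}$ ($Y = \left(-615\right) \frac{1}{212} = - \frac{615}{212} \approx -2.9009$)
$J{\left(m \right)} = 1$
$n{\left(O,j \right)} = - \frac{615}{212}$
$\frac{-105681 - 423360}{\left(-100011 + J{\left(316 \right)}\right) + n{\left(-401,-407 \right)}} = \frac{-105681 - 423360}{\left(-100011 + 1\right) - \frac{615}{212}} = - \frac{529041}{-100010 - \frac{615}{212}} = - \frac{529041}{- \frac{21202735}{212}} = \left(-529041\right) \left(- \frac{212}{21202735}\right) = \frac{112156692}{21202735}$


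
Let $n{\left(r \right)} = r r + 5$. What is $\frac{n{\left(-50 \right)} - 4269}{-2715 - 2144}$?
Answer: $\frac{1764}{4859} \approx 0.36304$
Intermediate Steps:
$n{\left(r \right)} = 5 + r^{2}$ ($n{\left(r \right)} = r^{2} + 5 = 5 + r^{2}$)
$\frac{n{\left(-50 \right)} - 4269}{-2715 - 2144} = \frac{\left(5 + \left(-50\right)^{2}\right) - 4269}{-2715 - 2144} = \frac{\left(5 + 2500\right) - 4269}{-4859} = \left(2505 - 4269\right) \left(- \frac{1}{4859}\right) = \left(-1764\right) \left(- \frac{1}{4859}\right) = \frac{1764}{4859}$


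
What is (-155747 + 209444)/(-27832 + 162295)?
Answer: 2557/6403 ≈ 0.39934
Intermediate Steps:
(-155747 + 209444)/(-27832 + 162295) = 53697/134463 = 53697*(1/134463) = 2557/6403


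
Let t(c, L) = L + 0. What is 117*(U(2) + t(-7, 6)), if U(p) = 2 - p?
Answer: 702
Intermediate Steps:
t(c, L) = L
117*(U(2) + t(-7, 6)) = 117*((2 - 1*2) + 6) = 117*((2 - 2) + 6) = 117*(0 + 6) = 117*6 = 702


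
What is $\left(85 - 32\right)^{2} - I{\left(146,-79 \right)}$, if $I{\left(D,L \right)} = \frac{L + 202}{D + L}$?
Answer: $\frac{188080}{67} \approx 2807.2$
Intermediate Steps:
$I{\left(D,L \right)} = \frac{202 + L}{D + L}$
$\left(85 - 32\right)^{2} - I{\left(146,-79 \right)} = \left(85 - 32\right)^{2} - \frac{202 - 79}{146 - 79} = 53^{2} - \frac{1}{67} \cdot 123 = 2809 - \frac{1}{67} \cdot 123 = 2809 - \frac{123}{67} = \frac{188080}{67}$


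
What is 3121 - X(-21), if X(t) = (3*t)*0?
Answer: 3121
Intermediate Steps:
X(t) = 0
3121 - X(-21) = 3121 - 1*0 = 3121 + 0 = 3121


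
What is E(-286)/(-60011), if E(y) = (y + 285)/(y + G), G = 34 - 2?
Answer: -1/15242794 ≈ -6.5605e-8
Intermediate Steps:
G = 32
E(y) = (285 + y)/(32 + y) (E(y) = (y + 285)/(y + 32) = (285 + y)/(32 + y))
E(-286)/(-60011) = ((285 - 286)/(32 - 286))/(-60011) = (-1/(-254))*(-1/60011) = -1/254*(-1)*(-1/60011) = (1/254)*(-1/60011) = -1/15242794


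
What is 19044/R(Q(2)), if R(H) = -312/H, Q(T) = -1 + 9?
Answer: -6348/13 ≈ -488.31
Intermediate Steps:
Q(T) = 8
19044/R(Q(2)) = 19044/((-312/8)) = 19044/((-312*1/8)) = 19044/(-39) = 19044*(-1/39) = -6348/13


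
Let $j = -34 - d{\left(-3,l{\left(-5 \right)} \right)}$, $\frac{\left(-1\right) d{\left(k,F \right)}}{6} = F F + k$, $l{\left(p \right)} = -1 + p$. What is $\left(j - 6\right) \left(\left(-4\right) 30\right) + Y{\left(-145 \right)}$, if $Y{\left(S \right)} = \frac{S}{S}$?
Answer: $-18959$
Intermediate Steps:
$Y{\left(S \right)} = 1$
$d{\left(k,F \right)} = - 6 k - 6 F^{2}$ ($d{\left(k,F \right)} = - 6 \left(F F + k\right) = - 6 \left(F^{2} + k\right) = - 6 \left(k + F^{2}\right) = - 6 k - 6 F^{2}$)
$j = 164$ ($j = -34 - \left(\left(-6\right) \left(-3\right) - 6 \left(-1 - 5\right)^{2}\right) = -34 - \left(18 - 6 \left(-6\right)^{2}\right) = -34 - \left(18 - 216\right) = -34 - -198 = -34 + 198 = 164$)
$\left(j - 6\right) \left(\left(-4\right) 30\right) + Y{\left(-145 \right)} = \left(164 - 6\right) \left(\left(-4\right) 30\right) + 1 = 158 \left(-120\right) + 1 = -18960 + 1 = -18959$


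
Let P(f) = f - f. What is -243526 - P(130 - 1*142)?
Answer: -243526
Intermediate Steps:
P(f) = 0
-243526 - P(130 - 1*142) = -243526 - 1*0 = -243526 + 0 = -243526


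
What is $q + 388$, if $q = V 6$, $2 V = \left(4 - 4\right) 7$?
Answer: $388$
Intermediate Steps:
$V = 0$ ($V = \frac{\left(4 - 4\right) 7}{2} = \frac{0 \cdot 7}{2} = \frac{1}{2} \cdot 0 = 0$)
$q = 0$ ($q = 0 \cdot 6 = 0$)
$q + 388 = 0 + 388 = 388$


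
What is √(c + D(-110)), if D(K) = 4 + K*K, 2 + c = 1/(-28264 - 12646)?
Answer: √20254247225290/40910 ≈ 110.01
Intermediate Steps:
c = -81821/40910 (c = -2 + 1/(-28264 - 12646) = -2 + 1/(-40910) = -2 - 1/40910 = -81821/40910 ≈ -2.0000)
D(K) = 4 + K²
√(c + D(-110)) = √(-81821/40910 + (4 + (-110)²)) = √(-81821/40910 + (4 + 12100)) = √(-81821/40910 + 12104) = √(495092819/40910) = √20254247225290/40910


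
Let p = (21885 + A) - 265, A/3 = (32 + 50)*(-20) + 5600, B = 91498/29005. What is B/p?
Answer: 45749/485833750 ≈ 9.4166e-5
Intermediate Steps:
B = 91498/29005 (B = 91498*(1/29005) = 91498/29005 ≈ 3.1546)
A = 11880 (A = 3*((32 + 50)*(-20) + 5600) = 3*(82*(-20) + 5600) = 3*(-1640 + 5600) = 3*3960 = 11880)
p = 33500 (p = (21885 + 11880) - 265 = 33765 - 265 = 33500)
B/p = (91498/29005)/33500 = (91498/29005)*(1/33500) = 45749/485833750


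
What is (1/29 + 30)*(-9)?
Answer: -7839/29 ≈ -270.31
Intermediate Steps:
(1/29 + 30)*(-9) = (871/29)*(-9) = -7839/29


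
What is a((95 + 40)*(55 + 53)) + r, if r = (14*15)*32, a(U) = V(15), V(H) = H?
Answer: 6735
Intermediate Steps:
a(U) = 15
r = 6720 (r = 210*32 = 6720)
a((95 + 40)*(55 + 53)) + r = 15 + 6720 = 6735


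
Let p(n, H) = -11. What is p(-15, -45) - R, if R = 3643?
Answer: -3654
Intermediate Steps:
p(-15, -45) - R = -11 - 1*3643 = -11 - 3643 = -3654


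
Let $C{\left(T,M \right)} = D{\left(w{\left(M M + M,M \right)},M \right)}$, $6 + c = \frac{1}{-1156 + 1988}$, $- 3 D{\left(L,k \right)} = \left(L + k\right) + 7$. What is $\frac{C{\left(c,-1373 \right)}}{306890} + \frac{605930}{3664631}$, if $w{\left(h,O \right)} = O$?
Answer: $\frac{189299665803}{1124638607590} \approx 0.16832$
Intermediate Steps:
$D{\left(L,k \right)} = - \frac{7}{3} - \frac{L}{3} - \frac{k}{3}$ ($D{\left(L,k \right)} = - \frac{\left(L + k\right) + 7}{3} = - \frac{7 + L + k}{3} = - \frac{7}{3} - \frac{L}{3} - \frac{k}{3}$)
$c = - \frac{4991}{832}$ ($c = -6 + \frac{1}{-1156 + 1988} = -6 + \frac{1}{832} = - \frac{4991}{832} \approx -5.9988$)
$C{\left(T,M \right)} = - \frac{7}{3} - \frac{2 M}{3}$ ($C{\left(T,M \right)} = - \frac{7}{3} - \frac{M}{3} - \frac{M}{3} = - \frac{7}{3} - \frac{2 M}{3}$)
$\frac{C{\left(c,-1373 \right)}}{306890} + \frac{605930}{3664631} = \frac{- \frac{7}{3} - - \frac{2746}{3}}{306890} + \frac{605930}{3664631} = \left(- \frac{7}{3} + \frac{2746}{3}\right) \frac{1}{306890} + 605930 \cdot \frac{1}{3664631} = 913 \cdot \frac{1}{306890} + \frac{605930}{3664631} = \frac{913}{306890} + \frac{605930}{3664631} = \frac{189299665803}{1124638607590}$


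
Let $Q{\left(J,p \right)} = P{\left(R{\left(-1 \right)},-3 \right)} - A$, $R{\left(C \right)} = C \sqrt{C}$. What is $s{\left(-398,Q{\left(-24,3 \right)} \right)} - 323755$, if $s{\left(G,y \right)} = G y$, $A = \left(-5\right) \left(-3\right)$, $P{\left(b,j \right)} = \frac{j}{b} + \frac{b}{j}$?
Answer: $-317785 + \frac{3184 i}{3} \approx -3.1779 \cdot 10^{5} + 1061.3 i$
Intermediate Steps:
$R{\left(C \right)} = C^{\frac{3}{2}}$
$P{\left(b,j \right)} = \frac{b}{j} + \frac{j}{b}$
$A = 15$
$Q{\left(J,p \right)} = -15 - \frac{8 i}{3}$ ($Q{\left(J,p \right)} = \left(\frac{\left(-1\right)^{\frac{3}{2}}}{-3} - \frac{3}{\left(-1\right)^{\frac{3}{2}}}\right) - 15 = \left(- i \left(- \frac{1}{3}\right) - \frac{3}{\left(-1\right) i}\right) - 15 = \left(\frac{i}{3} - 3 i\right) - 15 = - \frac{8 i}{3} - 15 = -15 - \frac{8 i}{3}$)
$s{\left(-398,Q{\left(-24,3 \right)} \right)} - 323755 = - 398 \left(-15 - \frac{8 i}{3}\right) - 323755 = \left(5970 + \frac{3184 i}{3}\right) - 323755 = -317785 + \frac{3184 i}{3}$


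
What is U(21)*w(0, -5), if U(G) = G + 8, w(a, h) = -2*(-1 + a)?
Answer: 58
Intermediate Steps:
w(a, h) = 2 - 2*a
U(G) = 8 + G
U(21)*w(0, -5) = (8 + 21)*(2 - 2*0) = 29*(2 + 0) = 29*2 = 58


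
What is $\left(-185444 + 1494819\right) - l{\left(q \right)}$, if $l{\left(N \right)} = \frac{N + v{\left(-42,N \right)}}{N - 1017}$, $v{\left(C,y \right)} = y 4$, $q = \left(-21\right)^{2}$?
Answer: $\frac{83800245}{64} \approx 1.3094 \cdot 10^{6}$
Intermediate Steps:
$q = 441$
$v{\left(C,y \right)} = 4 y$
$l{\left(N \right)} = \frac{5 N}{-1017 + N}$ ($l{\left(N \right)} = \frac{N + 4 N}{N - 1017} = \frac{5 N}{-1017 + N}$)
$\left(-185444 + 1494819\right) - l{\left(q \right)} = \left(-185444 + 1494819\right) - 5 \cdot 441 \frac{1}{-1017 + 441} = 1309375 - 5 \cdot 441 \frac{1}{-576} = 1309375 - 5 \cdot 441 \left(- \frac{1}{576}\right) = 1309375 - - \frac{245}{64} = 1309375 + \frac{245}{64} = \frac{83800245}{64}$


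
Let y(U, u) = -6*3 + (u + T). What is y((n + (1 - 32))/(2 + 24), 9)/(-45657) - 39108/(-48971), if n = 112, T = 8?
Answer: 1785602927/2235868947 ≈ 0.79862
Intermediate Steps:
y(U, u) = -10 + u (y(U, u) = -6*3 + (u + 8) = -18 + (8 + u) = -10 + u)
y((n + (1 - 32))/(2 + 24), 9)/(-45657) - 39108/(-48971) = (-10 + 9)/(-45657) - 39108/(-48971) = -1*(-1/45657) - 39108*(-1/48971) = 1/45657 + 39108/48971 = 1785602927/2235868947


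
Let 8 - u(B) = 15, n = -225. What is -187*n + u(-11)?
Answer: 42068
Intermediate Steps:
u(B) = -7 (u(B) = 8 - 1*15 = 8 - 15 = -7)
-187*n + u(-11) = -187*(-225) - 7 = 42075 - 7 = 42068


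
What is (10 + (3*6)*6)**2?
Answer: 13924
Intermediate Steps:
(10 + (3*6)*6)**2 = (10 + 18*6)**2 = (10 + 108)**2 = 118**2 = 13924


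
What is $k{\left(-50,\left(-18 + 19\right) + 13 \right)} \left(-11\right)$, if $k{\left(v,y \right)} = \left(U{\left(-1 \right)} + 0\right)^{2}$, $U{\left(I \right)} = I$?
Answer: $-11$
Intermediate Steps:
$k{\left(v,y \right)} = 1$ ($k{\left(v,y \right)} = \left(-1 + 0\right)^{2} = \left(-1\right)^{2} = 1$)
$k{\left(-50,\left(-18 + 19\right) + 13 \right)} \left(-11\right) = 1 \left(-11\right) = -11$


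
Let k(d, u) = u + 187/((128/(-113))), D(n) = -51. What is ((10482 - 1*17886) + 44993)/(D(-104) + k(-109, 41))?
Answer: -4811392/22411 ≈ -214.69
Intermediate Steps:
k(d, u) = -21131/128 + u (k(d, u) = u + 187/((128*(-1/113))) = u + 187/(-128/113) = u + 187*(-113/128) = u - 21131/128 = -21131/128 + u)
((10482 - 1*17886) + 44993)/(D(-104) + k(-109, 41)) = ((10482 - 1*17886) + 44993)/(-51 + (-21131/128 + 41)) = ((10482 - 17886) + 44993)/(-51 - 15883/128) = (-7404 + 44993)/(-22411/128) = 37589*(-128/22411) = -4811392/22411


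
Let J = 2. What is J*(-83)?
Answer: -166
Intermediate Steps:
J*(-83) = 2*(-83) = -166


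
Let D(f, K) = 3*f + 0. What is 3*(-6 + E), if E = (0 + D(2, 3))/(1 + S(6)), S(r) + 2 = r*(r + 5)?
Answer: -1152/65 ≈ -17.723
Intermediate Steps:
D(f, K) = 3*f
S(r) = -2 + r*(5 + r) (S(r) = -2 + r*(r + 5) = -2 + r*(5 + r))
E = 6/65 (E = (0 + 3*2)/(1 + (-2 + 6**2 + 5*6)) = (0 + 6)/(1 + (-2 + 36 + 30)) = 6/(1 + 64) = 6/65 ≈ 0.092308)
3*(-6 + E) = 3*(-6 + 6/65) = 3*(-384/65) = -1152/65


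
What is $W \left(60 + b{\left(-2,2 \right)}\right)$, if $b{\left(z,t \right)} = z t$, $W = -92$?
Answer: $-5152$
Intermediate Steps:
$b{\left(z,t \right)} = t z$
$W \left(60 + b{\left(-2,2 \right)}\right) = - 92 \left(60 + 2 \left(-2\right)\right) = - 92 \left(60 - 4\right) = \left(-92\right) 56 = -5152$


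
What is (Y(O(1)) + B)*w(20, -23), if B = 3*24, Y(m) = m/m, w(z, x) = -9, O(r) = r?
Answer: -657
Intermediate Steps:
Y(m) = 1
B = 72
(Y(O(1)) + B)*w(20, -23) = (1 + 72)*(-9) = 73*(-9) = -657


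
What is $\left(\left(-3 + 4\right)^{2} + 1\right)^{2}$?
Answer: $4$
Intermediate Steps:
$\left(\left(-3 + 4\right)^{2} + 1\right)^{2} = \left(1^{2} + 1\right)^{2} = \left(1 + 1\right)^{2} = 2^{2} = 4$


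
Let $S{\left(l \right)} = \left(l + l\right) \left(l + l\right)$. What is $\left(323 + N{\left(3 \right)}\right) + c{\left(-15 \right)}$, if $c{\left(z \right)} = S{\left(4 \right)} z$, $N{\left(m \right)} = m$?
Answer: $-634$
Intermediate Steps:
$S{\left(l \right)} = 4 l^{2}$ ($S{\left(l \right)} = 2 l 2 l = 4 l^{2}$)
$c{\left(z \right)} = 64 z$ ($c{\left(z \right)} = 4 \cdot 4^{2} z = 4 \cdot 16 z = 64 z$)
$\left(323 + N{\left(3 \right)}\right) + c{\left(-15 \right)} = \left(323 + 3\right) + 64 \left(-15\right) = 326 - 960 = -634$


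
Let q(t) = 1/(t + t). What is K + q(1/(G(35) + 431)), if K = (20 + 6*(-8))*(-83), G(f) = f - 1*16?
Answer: 2549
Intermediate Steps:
G(f) = -16 + f (G(f) = f - 16 = -16 + f)
q(t) = 1/(2*t)
K = 2324 (K = (20 - 48)*(-83) = -28*(-83) = 2324)
K + q(1/(G(35) + 431)) = 2324 + 1/(2*(1/((-16 + 35) + 431))) = 2324 + 1/(2*(1/(19 + 431))) = 2324 + 1/(2*(1/450)) = 2324 + (½)*450 = 2324 + 225 = 2549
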